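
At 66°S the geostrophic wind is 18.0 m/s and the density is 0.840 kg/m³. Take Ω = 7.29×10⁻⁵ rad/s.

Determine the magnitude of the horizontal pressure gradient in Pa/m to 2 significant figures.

2.0×10⁻³ Pa/m

Coriolis parameter at 66°S:
f = 2Ω sin φ = 2 × 7.29×10⁻⁵ × sin 66° = 1.33×10⁻⁴ s⁻¹
Geostrophic balance rearranged: |∂P/∂n| = f ρ V_g
|∂P/∂n| = 1.33×10⁻⁴ × 0.840 × 18.0 = 2.01×10⁻³ Pa/m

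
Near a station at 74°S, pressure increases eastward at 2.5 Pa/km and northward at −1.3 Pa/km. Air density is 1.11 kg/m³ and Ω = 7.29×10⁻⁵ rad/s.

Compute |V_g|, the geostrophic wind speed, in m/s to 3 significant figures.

18.1 m/s

Coriolis parameter at 74°S:
f = 2Ω sin φ = 2 × 7.29×10⁻⁵ × sin 74° = 1.40×10⁻⁴ s⁻¹
In the Southern Hemisphere f is negative: f = −1.40×10⁻⁴ s⁻¹.
Component geostrophic relations (x east, y north):
u_g = −(1/(fρ)) ∂P/∂y,  v_g = (1/(fρ)) ∂P/∂x
u_g = −(−1.3×10⁻³)/(−1.40×10⁻⁴ × 1.11) = −8.36 m/s;  v_g = (2.5×10⁻³)/(−1.40×10⁻⁴ × 1.11) = −16.1 m/s
|V_g| = √(u_g² + v_g²) = 18.1 m/s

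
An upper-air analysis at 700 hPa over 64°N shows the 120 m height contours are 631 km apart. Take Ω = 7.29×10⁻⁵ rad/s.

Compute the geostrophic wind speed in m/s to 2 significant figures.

Coriolis parameter at 64°N:
f = 2Ω sin φ = 2 × 7.29×10⁻⁵ × sin 64° = 1.31×10⁻⁴ s⁻¹
Height gradient: |∂Z/∂n| = 120 m / 631000 m = 1.90×10⁻⁴
On a pressure surface, geostrophic balance gives V_g = (g/f)|∂Z/∂n|:
V_g = 9.81 × 1.90×10⁻⁴ / 1.31×10⁻⁴ = 14.2 m/s

14 m/s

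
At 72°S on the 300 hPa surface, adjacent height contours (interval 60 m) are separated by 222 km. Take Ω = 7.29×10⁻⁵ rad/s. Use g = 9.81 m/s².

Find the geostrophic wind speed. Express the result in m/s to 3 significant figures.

Coriolis parameter at 72°S:
f = 2Ω sin φ = 2 × 7.29×10⁻⁵ × sin 72° = 1.39×10⁻⁴ s⁻¹
Height gradient: |∂Z/∂n| = 60 m / 222000 m = 2.70×10⁻⁴
On a pressure surface, geostrophic balance gives V_g = (g/f)|∂Z/∂n|:
V_g = 9.81 × 2.70×10⁻⁴ / 1.39×10⁻⁴ = 19.1 m/s

19.1 m/s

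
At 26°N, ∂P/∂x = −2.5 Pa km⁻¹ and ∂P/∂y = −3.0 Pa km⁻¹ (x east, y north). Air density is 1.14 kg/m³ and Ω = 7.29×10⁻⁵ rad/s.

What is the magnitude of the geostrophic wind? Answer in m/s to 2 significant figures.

54 m/s

Coriolis parameter at 26°N:
f = 2Ω sin φ = 2 × 7.29×10⁻⁵ × sin 26° = 6.39×10⁻⁵ s⁻¹
Component geostrophic relations (x east, y north):
u_g = −(1/(fρ)) ∂P/∂y,  v_g = (1/(fρ)) ∂P/∂x
u_g = −(−3.0×10⁻³)/(6.39×10⁻⁵ × 1.14) = 41.2 m/s;  v_g = (−2.5×10⁻³)/(6.39×10⁻⁵ × 1.14) = −34.3 m/s
|V_g| = √(u_g² + v_g²) = 53.6 m/s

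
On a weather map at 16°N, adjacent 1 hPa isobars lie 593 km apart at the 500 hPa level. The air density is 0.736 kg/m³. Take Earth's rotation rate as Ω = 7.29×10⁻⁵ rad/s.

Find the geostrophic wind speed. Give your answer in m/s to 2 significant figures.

5.7 m/s

Coriolis parameter at 16°N:
f = 2Ω sin φ = 2 × 7.29×10⁻⁵ × sin 16° = 4.02×10⁻⁵ s⁻¹
Pressure gradient: |∂P/∂n| = 100 Pa / 593000 m = 1.69×10⁻⁴ Pa/m
Geostrophic balance (pressure-gradient force = Coriolis force):
V_g = (1/(fρ)) |∂P/∂n| = 1.69×10⁻⁴ / (4.02×10⁻⁵ × 0.736) = 5.70 m/s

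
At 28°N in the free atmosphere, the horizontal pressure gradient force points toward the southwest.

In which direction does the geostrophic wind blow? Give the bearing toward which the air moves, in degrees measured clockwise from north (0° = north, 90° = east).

315°

The pressure-gradient force points toward the southwest (bearing 225°).
Geostrophic balance: in the Northern Hemisphere the Coriolis force deflects motion to the right, so the geostrophic wind blows 90° to the right of the pressure-gradient force (low pressure on the left).
Rotating 225° by 90° clockwise gives 315° — the wind blows toward the northwest.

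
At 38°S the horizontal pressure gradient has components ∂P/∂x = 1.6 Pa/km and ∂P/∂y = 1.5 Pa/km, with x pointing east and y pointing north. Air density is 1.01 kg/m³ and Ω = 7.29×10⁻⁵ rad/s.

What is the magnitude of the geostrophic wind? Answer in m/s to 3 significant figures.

Coriolis parameter at 38°S:
f = 2Ω sin φ = 2 × 7.29×10⁻⁵ × sin 38° = 8.98×10⁻⁵ s⁻¹
In the Southern Hemisphere f is negative: f = −8.98×10⁻⁵ s⁻¹.
Component geostrophic relations (x east, y north):
u_g = −(1/(fρ)) ∂P/∂y,  v_g = (1/(fρ)) ∂P/∂x
u_g = −(1.5×10⁻³)/(−8.98×10⁻⁵ × 1.01) = 16.5 m/s;  v_g = (1.6×10⁻³)/(−8.98×10⁻⁵ × 1.01) = −17.6 m/s
|V_g| = √(u_g² + v_g²) = 24.2 m/s

24.2 m/s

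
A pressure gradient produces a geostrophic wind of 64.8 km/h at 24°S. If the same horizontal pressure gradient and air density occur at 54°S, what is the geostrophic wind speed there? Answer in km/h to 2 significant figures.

33 km/h

With the same pressure gradient and density, V_g ∝ 1/f ∝ 1/sin φ.
V₂ = V₁ · sin φ₁ / sin φ₂ = 64.8 × sin 24° / sin 54°
V₂ = 64.8 × 0.4067/0.8090 = 33 km/h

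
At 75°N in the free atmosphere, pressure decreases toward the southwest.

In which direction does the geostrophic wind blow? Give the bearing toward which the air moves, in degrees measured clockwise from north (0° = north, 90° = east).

315°

The pressure-gradient force points toward the southwest (bearing 225°).
Geostrophic balance: in the Northern Hemisphere the Coriolis force deflects motion to the right, so the geostrophic wind blows 90° to the right of the pressure-gradient force (low pressure on the left).
Rotating 225° by 90° clockwise gives 315° — the wind blows toward the northwest.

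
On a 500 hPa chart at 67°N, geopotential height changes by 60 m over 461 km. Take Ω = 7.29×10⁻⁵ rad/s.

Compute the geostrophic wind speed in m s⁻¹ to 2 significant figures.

9.5 m s⁻¹

Coriolis parameter at 67°N:
f = 2Ω sin φ = 2 × 7.29×10⁻⁵ × sin 67° = 1.34×10⁻⁴ s⁻¹
Height gradient: |∂Z/∂n| = 60 m / 461000 m = 1.30×10⁻⁴
On a pressure surface, geostrophic balance gives V_g = (g/f)|∂Z/∂n|:
V_g = 9.81 × 1.30×10⁻⁴ / 1.34×10⁻⁴ = 9.51 m/s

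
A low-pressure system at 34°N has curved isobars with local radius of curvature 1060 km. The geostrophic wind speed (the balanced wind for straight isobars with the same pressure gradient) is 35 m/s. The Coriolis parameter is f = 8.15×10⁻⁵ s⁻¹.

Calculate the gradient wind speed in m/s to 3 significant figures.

Around a low, centrifugal force acts outward with Coriolis, so pressure-gradient force balances both:
(1/ρ)|∂P/∂n| = fV + V²/R  →  V² + fR·V − fR·V_g = 0
With fR = 8.15×10⁻⁵ × 1060×10³ m = 86.4 m/s:
V = [−fR + √((fR)² + 4 fR V_g)]/2 = [−86.4 + √(86.4² + 4×86.4×35)]/2 = 26.7 m/s
Subgeostrophic (V < V_g = 35 m/s), as expected around a low.

26.7 m/s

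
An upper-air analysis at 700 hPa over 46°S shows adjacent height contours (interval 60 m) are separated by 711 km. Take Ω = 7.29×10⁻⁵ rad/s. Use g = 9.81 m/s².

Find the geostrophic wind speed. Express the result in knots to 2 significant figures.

Coriolis parameter at 46°S:
f = 2Ω sin φ = 2 × 7.29×10⁻⁵ × sin 46° = 1.05×10⁻⁴ s⁻¹
Height gradient: |∂Z/∂n| = 60 m / 711000 m = 8.44×10⁻⁵
On a pressure surface, geostrophic balance gives V_g = (g/f)|∂Z/∂n|:
V_g = 9.81 × 8.44×10⁻⁵ / 1.05×10⁻⁴ = 7.89 m/s
Converting: 7.89 m/s × 1.944 = 15 knots

15 knots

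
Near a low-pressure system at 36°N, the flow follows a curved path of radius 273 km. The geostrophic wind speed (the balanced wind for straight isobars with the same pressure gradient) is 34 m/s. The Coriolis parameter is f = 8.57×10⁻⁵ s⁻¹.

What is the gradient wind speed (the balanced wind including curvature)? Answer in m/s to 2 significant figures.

19 m/s

Around a low, centrifugal force acts outward with Coriolis, so pressure-gradient force balances both:
(1/ρ)|∂P/∂n| = fV + V²/R  →  V² + fR·V − fR·V_g = 0
With fR = 8.57×10⁻⁵ × 273×10³ m = 23.4 m/s:
V = [−fR + √((fR)² + 4 fR V_g)]/2 = [−23.4 + √(23.4² + 4×23.4×34)]/2 = 18.8 m/s
Subgeostrophic (V < V_g = 34 m/s), as expected around a low.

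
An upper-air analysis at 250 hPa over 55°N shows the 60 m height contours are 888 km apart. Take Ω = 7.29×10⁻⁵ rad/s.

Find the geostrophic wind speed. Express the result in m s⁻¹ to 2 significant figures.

Coriolis parameter at 55°N:
f = 2Ω sin φ = 2 × 7.29×10⁻⁵ × sin 55° = 1.19×10⁻⁴ s⁻¹
Height gradient: |∂Z/∂n| = 60 m / 888000 m = 6.76×10⁻⁵
On a pressure surface, geostrophic balance gives V_g = (g/f)|∂Z/∂n|:
V_g = 9.81 × 6.76×10⁻⁵ / 1.19×10⁻⁴ = 5.55 m/s

5.5 m s⁻¹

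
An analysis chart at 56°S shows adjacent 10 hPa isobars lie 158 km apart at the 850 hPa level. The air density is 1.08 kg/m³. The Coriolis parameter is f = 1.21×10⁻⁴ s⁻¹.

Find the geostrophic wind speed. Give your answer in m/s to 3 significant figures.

48.4 m/s

Pressure gradient: |∂P/∂n| = 1000 Pa / 158000 m = 6.33×10⁻³ Pa/m
Geostrophic balance (pressure-gradient force = Coriolis force):
V_g = (1/(fρ)) |∂P/∂n| = 6.33×10⁻³ / (1.21×10⁻⁴ × 1.08) = 48.4 m/s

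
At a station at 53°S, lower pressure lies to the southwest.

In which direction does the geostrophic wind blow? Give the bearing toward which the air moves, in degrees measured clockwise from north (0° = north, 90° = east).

135°

The pressure-gradient force points toward the southwest (bearing 225°).
Geostrophic balance: in the Southern Hemisphere the Coriolis force deflects motion to the left, so the geostrophic wind blows 90° to the left of the pressure-gradient force (low pressure on the right).
Rotating 225° by 90° counterclockwise gives 135° — the wind blows toward the southeast.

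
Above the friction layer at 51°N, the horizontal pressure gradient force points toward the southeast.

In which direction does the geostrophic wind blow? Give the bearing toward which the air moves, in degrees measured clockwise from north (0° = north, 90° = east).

The pressure-gradient force points toward the southeast (bearing 135°).
Geostrophic balance: in the Northern Hemisphere the Coriolis force deflects motion to the right, so the geostrophic wind blows 90° to the right of the pressure-gradient force (low pressure on the left).
Rotating 135° by 90° clockwise gives 225° — the wind blows toward the southwest.

225°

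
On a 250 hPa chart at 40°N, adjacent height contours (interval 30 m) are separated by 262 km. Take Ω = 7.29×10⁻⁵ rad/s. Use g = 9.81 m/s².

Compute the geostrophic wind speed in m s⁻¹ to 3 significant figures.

12.0 m s⁻¹

Coriolis parameter at 40°N:
f = 2Ω sin φ = 2 × 7.29×10⁻⁵ × sin 40° = 9.37×10⁻⁵ s⁻¹
Height gradient: |∂Z/∂n| = 30 m / 262000 m = 1.15×10⁻⁴
On a pressure surface, geostrophic balance gives V_g = (g/f)|∂Z/∂n|:
V_g = 9.81 × 1.15×10⁻⁴ / 9.37×10⁻⁵ = 12.0 m/s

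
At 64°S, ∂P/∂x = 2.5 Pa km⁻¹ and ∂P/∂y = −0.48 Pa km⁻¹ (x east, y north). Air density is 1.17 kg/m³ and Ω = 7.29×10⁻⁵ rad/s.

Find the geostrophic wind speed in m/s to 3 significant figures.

16.6 m/s

Coriolis parameter at 64°S:
f = 2Ω sin φ = 2 × 7.29×10⁻⁵ × sin 64° = 1.31×10⁻⁴ s⁻¹
In the Southern Hemisphere f is negative: f = −1.31×10⁻⁴ s⁻¹.
Component geostrophic relations (x east, y north):
u_g = −(1/(fρ)) ∂P/∂y,  v_g = (1/(fρ)) ∂P/∂x
u_g = −(−0.48×10⁻³)/(−1.31×10⁻⁴ × 1.17) = −3.13 m/s;  v_g = (2.5×10⁻³)/(−1.31×10⁻⁴ × 1.17) = −16.3 m/s
|V_g| = √(u_g² + v_g²) = 16.6 m/s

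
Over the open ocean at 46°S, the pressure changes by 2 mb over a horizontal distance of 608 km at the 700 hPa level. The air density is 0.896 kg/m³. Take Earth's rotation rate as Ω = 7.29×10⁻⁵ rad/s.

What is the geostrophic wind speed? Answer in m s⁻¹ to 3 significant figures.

Coriolis parameter at 46°S:
f = 2Ω sin φ = 2 × 7.29×10⁻⁵ × sin 46° = 1.05×10⁻⁴ s⁻¹
Pressure gradient: |∂P/∂n| = 200 Pa / 608000 m = 3.29×10⁻⁴ Pa/m
Geostrophic balance (pressure-gradient force = Coriolis force):
V_g = (1/(fρ)) |∂P/∂n| = 3.29×10⁻⁴ / (1.05×10⁻⁴ × 0.896) = 3.50 m/s

3.50 m s⁻¹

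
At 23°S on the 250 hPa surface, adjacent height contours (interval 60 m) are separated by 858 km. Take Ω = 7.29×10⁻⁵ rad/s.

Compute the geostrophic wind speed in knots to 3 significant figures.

Coriolis parameter at 23°S:
f = 2Ω sin φ = 2 × 7.29×10⁻⁵ × sin 23° = 5.70×10⁻⁵ s⁻¹
Height gradient: |∂Z/∂n| = 60 m / 858000 m = 6.99×10⁻⁵
On a pressure surface, geostrophic balance gives V_g = (g/f)|∂Z/∂n|:
V_g = 9.81 × 6.99×10⁻⁵ / 5.70×10⁻⁵ = 12.0 m/s
Converting: 12.0 m/s × 1.944 = 23.4 knots

23.4 knots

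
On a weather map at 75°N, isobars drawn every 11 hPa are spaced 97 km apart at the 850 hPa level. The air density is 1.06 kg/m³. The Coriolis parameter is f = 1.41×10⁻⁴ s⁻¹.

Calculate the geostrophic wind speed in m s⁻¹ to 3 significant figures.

Pressure gradient: |∂P/∂n| = 1100 Pa / 97000 m = 1.13×10⁻² Pa/m
Geostrophic balance (pressure-gradient force = Coriolis force):
V_g = (1/(fρ)) |∂P/∂n| = 1.13×10⁻² / (1.41×10⁻⁴ × 1.06) = 75.9 m/s

75.9 m s⁻¹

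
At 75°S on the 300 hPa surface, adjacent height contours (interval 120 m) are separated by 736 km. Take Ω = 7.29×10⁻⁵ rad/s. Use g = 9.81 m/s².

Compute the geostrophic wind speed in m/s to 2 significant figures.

11 m/s

Coriolis parameter at 75°S:
f = 2Ω sin φ = 2 × 7.29×10⁻⁵ × sin 75° = 1.41×10⁻⁴ s⁻¹
Height gradient: |∂Z/∂n| = 120 m / 736000 m = 1.63×10⁻⁴
On a pressure surface, geostrophic balance gives V_g = (g/f)|∂Z/∂n|:
V_g = 9.81 × 1.63×10⁻⁴ / 1.41×10⁻⁴ = 11.4 m/s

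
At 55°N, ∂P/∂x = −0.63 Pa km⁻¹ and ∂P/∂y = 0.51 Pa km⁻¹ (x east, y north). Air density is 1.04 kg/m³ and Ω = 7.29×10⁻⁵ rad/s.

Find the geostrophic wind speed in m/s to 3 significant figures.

Coriolis parameter at 55°N:
f = 2Ω sin φ = 2 × 7.29×10⁻⁵ × sin 55° = 1.19×10⁻⁴ s⁻¹
Component geostrophic relations (x east, y north):
u_g = −(1/(fρ)) ∂P/∂y,  v_g = (1/(fρ)) ∂P/∂x
u_g = −(0.51×10⁻³)/(1.19×10⁻⁴ × 1.04) = −4.11 m/s;  v_g = (−0.63×10⁻³)/(1.19×10⁻⁴ × 1.04) = −5.07 m/s
|V_g| = √(u_g² + v_g²) = 6.53 m/s

6.53 m/s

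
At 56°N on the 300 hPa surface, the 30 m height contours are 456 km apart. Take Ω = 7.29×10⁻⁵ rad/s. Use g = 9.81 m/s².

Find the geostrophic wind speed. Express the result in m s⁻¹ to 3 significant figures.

5.34 m s⁻¹

Coriolis parameter at 56°N:
f = 2Ω sin φ = 2 × 7.29×10⁻⁵ × sin 56° = 1.21×10⁻⁴ s⁻¹
Height gradient: |∂Z/∂n| = 30 m / 456000 m = 6.58×10⁻⁵
On a pressure surface, geostrophic balance gives V_g = (g/f)|∂Z/∂n|:
V_g = 9.81 × 6.58×10⁻⁵ / 1.21×10⁻⁴ = 5.34 m/s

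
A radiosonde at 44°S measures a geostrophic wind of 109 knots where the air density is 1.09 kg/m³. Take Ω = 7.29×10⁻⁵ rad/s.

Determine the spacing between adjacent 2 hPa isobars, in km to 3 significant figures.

32.3 km

Coriolis parameter at 44°S:
f = 2Ω sin φ = 2 × 7.29×10⁻⁵ × sin 44° = 1.01×10⁻⁴ s⁻¹
Wind speed in SI: 109 knots = 56.1 m/s
Geostrophic balance rearranged: |∂P/∂n| = f ρ V_g
|∂P/∂n| = 1.01×10⁻⁴ × 1.09 × 56.1 = 6.19×10⁻³ Pa/m
Isobar spacing: Δn = ΔP/|∂P/∂n| = 200 Pa / 6.19×10⁻³ Pa/m = 32308 m ≈ 32.3 km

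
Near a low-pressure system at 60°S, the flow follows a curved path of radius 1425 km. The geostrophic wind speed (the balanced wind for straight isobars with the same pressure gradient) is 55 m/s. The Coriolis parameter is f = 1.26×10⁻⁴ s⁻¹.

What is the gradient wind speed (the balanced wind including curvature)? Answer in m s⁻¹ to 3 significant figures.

44.1 m s⁻¹

Around a low, centrifugal force acts outward with Coriolis, so pressure-gradient force balances both:
(1/ρ)|∂P/∂n| = fV + V²/R  →  V² + fR·V − fR·V_g = 0
With fR = 1.26×10⁻⁴ × 1425×10³ m = 180 m/s:
V = [−fR + √((fR)² + 4 fR V_g)]/2 = [−180 + √(180² + 4×180×55)]/2 = 44.1 m/s
Subgeostrophic (V < V_g = 55 m/s), as expected around a low.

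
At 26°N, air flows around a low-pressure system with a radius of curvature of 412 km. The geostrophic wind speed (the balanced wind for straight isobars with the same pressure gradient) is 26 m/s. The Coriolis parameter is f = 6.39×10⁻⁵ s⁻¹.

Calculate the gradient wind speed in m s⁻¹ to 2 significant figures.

Around a low, centrifugal force acts outward with Coriolis, so pressure-gradient force balances both:
(1/ρ)|∂P/∂n| = fV + V²/R  →  V² + fR·V − fR·V_g = 0
With fR = 6.39×10⁻⁵ × 412×10³ m = 26.3 m/s:
V = [−fR + √((fR)² + 4 fR V_g)]/2 = [−26.3 + √(26.3² + 4×26.3×26)]/2 = 16.1 m/s
Subgeostrophic (V < V_g = 26 m/s), as expected around a low.

16 m s⁻¹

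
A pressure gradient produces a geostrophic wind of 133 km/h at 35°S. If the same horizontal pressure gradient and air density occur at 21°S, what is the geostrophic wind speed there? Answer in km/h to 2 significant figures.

With the same pressure gradient and density, V_g ∝ 1/f ∝ 1/sin φ.
V₂ = V₁ · sin φ₁ / sin φ₂ = 133 × sin 35° / sin 21°
V₂ = 133 × 0.5736/0.3584 = 210 km/h

210 km/h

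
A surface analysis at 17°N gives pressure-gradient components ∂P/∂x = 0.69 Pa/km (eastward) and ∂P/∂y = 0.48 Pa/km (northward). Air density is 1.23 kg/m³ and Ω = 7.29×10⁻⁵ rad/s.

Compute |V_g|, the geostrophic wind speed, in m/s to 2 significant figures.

Coriolis parameter at 17°N:
f = 2Ω sin φ = 2 × 7.29×10⁻⁵ × sin 17° = 4.26×10⁻⁵ s⁻¹
Component geostrophic relations (x east, y north):
u_g = −(1/(fρ)) ∂P/∂y,  v_g = (1/(fρ)) ∂P/∂x
u_g = −(0.48×10⁻³)/(4.26×10⁻⁵ × 1.23) = −9.15 m/s;  v_g = (0.69×10⁻³)/(4.26×10⁻⁵ × 1.23) = 13.2 m/s
|V_g| = √(u_g² + v_g²) = 16.0 m/s

16 m/s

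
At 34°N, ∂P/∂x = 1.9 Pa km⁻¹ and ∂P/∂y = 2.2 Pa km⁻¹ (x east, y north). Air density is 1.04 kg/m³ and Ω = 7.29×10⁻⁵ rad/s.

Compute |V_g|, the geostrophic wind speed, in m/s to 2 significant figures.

34 m/s

Coriolis parameter at 34°N:
f = 2Ω sin φ = 2 × 7.29×10⁻⁵ × sin 34° = 8.15×10⁻⁵ s⁻¹
Component geostrophic relations (x east, y north):
u_g = −(1/(fρ)) ∂P/∂y,  v_g = (1/(fρ)) ∂P/∂x
u_g = −(2.2×10⁻³)/(8.15×10⁻⁵ × 1.04) = −25.9 m/s;  v_g = (1.9×10⁻³)/(8.15×10⁻⁵ × 1.04) = 22.4 m/s
|V_g| = √(u_g² + v_g²) = 34.3 m/s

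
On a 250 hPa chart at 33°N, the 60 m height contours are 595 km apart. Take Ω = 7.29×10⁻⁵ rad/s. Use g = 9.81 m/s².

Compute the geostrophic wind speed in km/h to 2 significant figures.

Coriolis parameter at 33°N:
f = 2Ω sin φ = 2 × 7.29×10⁻⁵ × sin 33° = 7.94×10⁻⁵ s⁻¹
Height gradient: |∂Z/∂n| = 60 m / 595000 m = 1.01×10⁻⁴
On a pressure surface, geostrophic balance gives V_g = (g/f)|∂Z/∂n|:
V_g = 9.81 × 1.01×10⁻⁴ / 7.94×10⁻⁵ = 12.5 m/s
Converting: 12.5 m/s × 3.6 = 45 km/h

45 km/h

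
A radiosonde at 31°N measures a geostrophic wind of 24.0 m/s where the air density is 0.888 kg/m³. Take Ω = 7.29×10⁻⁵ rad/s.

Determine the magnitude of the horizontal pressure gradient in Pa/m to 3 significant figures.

Coriolis parameter at 31°N:
f = 2Ω sin φ = 2 × 7.29×10⁻⁵ × sin 31° = 7.51×10⁻⁵ s⁻¹
Geostrophic balance rearranged: |∂P/∂n| = f ρ V_g
|∂P/∂n| = 7.51×10⁻⁵ × 0.888 × 24.0 = 1.60×10⁻³ Pa/m

1.60×10⁻³ Pa/m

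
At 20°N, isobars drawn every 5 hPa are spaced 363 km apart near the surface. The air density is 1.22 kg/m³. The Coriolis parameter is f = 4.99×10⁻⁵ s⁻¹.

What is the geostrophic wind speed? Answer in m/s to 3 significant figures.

22.6 m/s

Pressure gradient: |∂P/∂n| = 500 Pa / 363000 m = 1.38×10⁻³ Pa/m
Geostrophic balance (pressure-gradient force = Coriolis force):
V_g = (1/(fρ)) |∂P/∂n| = 1.38×10⁻³ / (4.99×10⁻⁵ × 1.22) = 22.6 m/s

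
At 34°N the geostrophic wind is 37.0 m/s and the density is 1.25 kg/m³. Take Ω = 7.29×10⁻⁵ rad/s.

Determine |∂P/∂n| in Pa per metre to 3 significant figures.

3.77×10⁻³ Pa/m

Coriolis parameter at 34°N:
f = 2Ω sin φ = 2 × 7.29×10⁻⁵ × sin 34° = 8.15×10⁻⁵ s⁻¹
Geostrophic balance rearranged: |∂P/∂n| = f ρ V_g
|∂P/∂n| = 8.15×10⁻⁵ × 1.25 × 37.0 = 3.77×10⁻³ Pa/m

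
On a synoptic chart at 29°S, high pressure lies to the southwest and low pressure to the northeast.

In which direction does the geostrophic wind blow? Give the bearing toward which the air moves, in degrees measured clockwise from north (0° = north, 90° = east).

The pressure-gradient force points toward the northeast (bearing 045°).
Geostrophic balance: in the Southern Hemisphere the Coriolis force deflects motion to the left, so the geostrophic wind blows 90° to the left of the pressure-gradient force (low pressure on the right).
Rotating 045° by 90° counterclockwise gives 315° — the wind blows toward the northwest.

315°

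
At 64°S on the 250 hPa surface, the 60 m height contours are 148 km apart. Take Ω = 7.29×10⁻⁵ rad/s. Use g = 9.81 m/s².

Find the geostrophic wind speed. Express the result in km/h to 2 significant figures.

Coriolis parameter at 64°S:
f = 2Ω sin φ = 2 × 7.29×10⁻⁵ × sin 64° = 1.31×10⁻⁴ s⁻¹
Height gradient: |∂Z/∂n| = 60 m / 148000 m = 4.05×10⁻⁴
On a pressure surface, geostrophic balance gives V_g = (g/f)|∂Z/∂n|:
V_g = 9.81 × 4.05×10⁻⁴ / 1.31×10⁻⁴ = 30.3 m/s
Converting: 30.3 m/s × 3.6 = 110 km/h

110 km/h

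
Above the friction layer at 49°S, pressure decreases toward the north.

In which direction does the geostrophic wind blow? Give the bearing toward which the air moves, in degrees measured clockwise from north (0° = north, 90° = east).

270°

The pressure-gradient force points toward the north (bearing 000°).
Geostrophic balance: in the Southern Hemisphere the Coriolis force deflects motion to the left, so the geostrophic wind blows 90° to the left of the pressure-gradient force (low pressure on the right).
Rotating 000° by 90° counterclockwise gives 270° — the wind blows toward the west.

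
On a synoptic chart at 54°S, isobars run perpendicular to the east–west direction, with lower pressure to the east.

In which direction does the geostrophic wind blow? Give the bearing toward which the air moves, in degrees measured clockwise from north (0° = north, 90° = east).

The pressure-gradient force points toward the east (bearing 090°).
Geostrophic balance: in the Southern Hemisphere the Coriolis force deflects motion to the left, so the geostrophic wind blows 90° to the left of the pressure-gradient force (low pressure on the right).
Rotating 090° by 90° counterclockwise gives 000° — the wind blows toward the north.

000°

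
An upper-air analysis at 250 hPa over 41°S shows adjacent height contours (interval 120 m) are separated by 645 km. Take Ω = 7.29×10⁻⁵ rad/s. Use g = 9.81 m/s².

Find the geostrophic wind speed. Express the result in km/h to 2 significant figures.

Coriolis parameter at 41°S:
f = 2Ω sin φ = 2 × 7.29×10⁻⁵ × sin 41° = 9.57×10⁻⁵ s⁻¹
Height gradient: |∂Z/∂n| = 120 m / 645000 m = 1.86×10⁻⁴
On a pressure surface, geostrophic balance gives V_g = (g/f)|∂Z/∂n|:
V_g = 9.81 × 1.86×10⁻⁴ / 9.57×10⁻⁵ = 19.1 m/s
Converting: 19.1 m/s × 3.6 = 69 km/h

69 km/h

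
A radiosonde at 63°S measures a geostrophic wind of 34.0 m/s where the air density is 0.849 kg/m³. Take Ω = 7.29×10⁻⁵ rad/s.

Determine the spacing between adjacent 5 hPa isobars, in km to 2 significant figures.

Coriolis parameter at 63°S:
f = 2Ω sin φ = 2 × 7.29×10⁻⁵ × sin 63° = 1.30×10⁻⁴ s⁻¹
Geostrophic balance rearranged: |∂P/∂n| = f ρ V_g
|∂P/∂n| = 1.30×10⁻⁴ × 0.849 × 34.0 = 3.75×10⁻³ Pa/m
Isobar spacing: Δn = ΔP/|∂P/∂n| = 500 Pa / 3.75×10⁻³ Pa/m = 133335 m ≈ 130 km

130 km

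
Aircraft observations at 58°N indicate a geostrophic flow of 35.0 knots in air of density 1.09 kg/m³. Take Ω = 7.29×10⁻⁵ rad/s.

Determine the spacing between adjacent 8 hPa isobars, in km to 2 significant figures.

330 km

Coriolis parameter at 58°N:
f = 2Ω sin φ = 2 × 7.29×10⁻⁵ × sin 58° = 1.24×10⁻⁴ s⁻¹
Wind speed in SI: 35.0 knots = 18.0 m/s
Geostrophic balance rearranged: |∂P/∂n| = f ρ V_g
|∂P/∂n| = 1.24×10⁻⁴ × 1.09 × 18.0 = 2.43×10⁻³ Pa/m
Isobar spacing: Δn = ΔP/|∂P/∂n| = 800 Pa / 2.43×10⁻³ Pa/m = 329670 m ≈ 330 km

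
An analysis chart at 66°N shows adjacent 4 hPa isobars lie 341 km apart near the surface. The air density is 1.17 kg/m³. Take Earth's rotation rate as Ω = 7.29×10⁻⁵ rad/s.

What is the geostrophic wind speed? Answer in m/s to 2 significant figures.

Coriolis parameter at 66°N:
f = 2Ω sin φ = 2 × 7.29×10⁻⁵ × sin 66° = 1.33×10⁻⁴ s⁻¹
Pressure gradient: |∂P/∂n| = 400 Pa / 341000 m = 1.17×10⁻³ Pa/m
Geostrophic balance (pressure-gradient force = Coriolis force):
V_g = (1/(fρ)) |∂P/∂n| = 1.17×10⁻³ / (1.33×10⁻⁴ × 1.17) = 7.53 m/s

7.5 m/s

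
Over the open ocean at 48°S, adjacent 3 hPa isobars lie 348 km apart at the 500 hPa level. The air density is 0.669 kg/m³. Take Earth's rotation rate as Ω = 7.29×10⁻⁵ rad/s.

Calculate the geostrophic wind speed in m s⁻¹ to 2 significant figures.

Coriolis parameter at 48°S:
f = 2Ω sin φ = 2 × 7.29×10⁻⁵ × sin 48° = 1.08×10⁻⁴ s⁻¹
Pressure gradient: |∂P/∂n| = 300 Pa / 348000 m = 8.62×10⁻⁴ Pa/m
Geostrophic balance (pressure-gradient force = Coriolis force):
V_g = (1/(fρ)) |∂P/∂n| = 8.62×10⁻⁴ / (1.08×10⁻⁴ × 0.669) = 11.9 m/s

12 m s⁻¹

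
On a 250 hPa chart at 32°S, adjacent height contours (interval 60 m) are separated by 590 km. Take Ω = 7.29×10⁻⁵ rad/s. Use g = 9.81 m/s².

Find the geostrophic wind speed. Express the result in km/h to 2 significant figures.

46 km/h

Coriolis parameter at 32°S:
f = 2Ω sin φ = 2 × 7.29×10⁻⁵ × sin 32° = 7.73×10⁻⁵ s⁻¹
Height gradient: |∂Z/∂n| = 60 m / 590000 m = 1.02×10⁻⁴
On a pressure surface, geostrophic balance gives V_g = (g/f)|∂Z/∂n|:
V_g = 9.81 × 1.02×10⁻⁴ / 7.73×10⁻⁵ = 12.9 m/s
Converting: 12.9 m/s × 3.6 = 46 km/h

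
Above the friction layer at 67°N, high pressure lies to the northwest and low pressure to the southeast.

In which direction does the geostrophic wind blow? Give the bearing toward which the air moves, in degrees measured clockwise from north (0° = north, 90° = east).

225°

The pressure-gradient force points toward the southeast (bearing 135°).
Geostrophic balance: in the Northern Hemisphere the Coriolis force deflects motion to the right, so the geostrophic wind blows 90° to the right of the pressure-gradient force (low pressure on the left).
Rotating 135° by 90° clockwise gives 225° — the wind blows toward the southwest.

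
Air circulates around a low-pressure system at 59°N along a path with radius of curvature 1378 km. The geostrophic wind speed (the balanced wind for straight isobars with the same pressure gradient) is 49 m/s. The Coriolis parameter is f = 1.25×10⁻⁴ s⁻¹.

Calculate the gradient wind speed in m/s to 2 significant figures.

40 m/s

Around a low, centrifugal force acts outward with Coriolis, so pressure-gradient force balances both:
(1/ρ)|∂P/∂n| = fV + V²/R  →  V² + fR·V − fR·V_g = 0
With fR = 1.25×10⁻⁴ × 1378×10³ m = 172 m/s:
V = [−fR + √((fR)² + 4 fR V_g)]/2 = [−172 + √(172² + 4×172×49)]/2 = 39.8 m/s
Subgeostrophic (V < V_g = 49 m/s), as expected around a low.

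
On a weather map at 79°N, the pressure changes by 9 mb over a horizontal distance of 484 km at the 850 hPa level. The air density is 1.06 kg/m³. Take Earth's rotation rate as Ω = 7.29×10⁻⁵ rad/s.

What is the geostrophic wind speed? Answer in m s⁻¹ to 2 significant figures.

12 m s⁻¹

Coriolis parameter at 79°N:
f = 2Ω sin φ = 2 × 7.29×10⁻⁵ × sin 79° = 1.43×10⁻⁴ s⁻¹
Pressure gradient: |∂P/∂n| = 900 Pa / 484000 m = 1.86×10⁻³ Pa/m
Geostrophic balance (pressure-gradient force = Coriolis force):
V_g = (1/(fρ)) |∂P/∂n| = 1.86×10⁻³ / (1.43×10⁻⁴ × 1.06) = 12.3 m/s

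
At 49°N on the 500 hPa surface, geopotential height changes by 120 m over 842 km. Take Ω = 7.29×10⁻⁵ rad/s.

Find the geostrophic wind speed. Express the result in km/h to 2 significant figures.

Coriolis parameter at 49°N:
f = 2Ω sin φ = 2 × 7.29×10⁻⁵ × sin 49° = 1.10×10⁻⁴ s⁻¹
Height gradient: |∂Z/∂n| = 120 m / 842000 m = 1.43×10⁻⁴
On a pressure surface, geostrophic balance gives V_g = (g/f)|∂Z/∂n|:
V_g = 9.81 × 1.43×10⁻⁴ / 1.10×10⁻⁴ = 12.7 m/s
Converting: 12.7 m/s × 3.6 = 46 km/h

46 km/h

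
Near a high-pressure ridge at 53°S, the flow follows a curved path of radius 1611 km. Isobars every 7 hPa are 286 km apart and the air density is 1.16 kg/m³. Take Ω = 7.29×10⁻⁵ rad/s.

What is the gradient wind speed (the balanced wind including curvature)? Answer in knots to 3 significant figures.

39.5 knots

Coriolis parameter at 53°S:
f = 2Ω sin φ = 2 × 7.29×10⁻⁵ × sin 53° = 1.16×10⁻⁴ s⁻¹
Pressure gradient: |∂P/∂n| = 700 Pa / 286000 m = 2.45×10⁻³ Pa/m
Geostrophic speed: V_g = |∂P/∂n|/(fρ) = 2.45×10⁻³/(1.16×10⁻⁴ × 1.16) = 18.1 m/s
Around a high, pressure-gradient force acts outward with centrifugal, so Coriolis balances both:
fV = (1/ρ)|∂P/∂n| + V²/R  →  V² − fR·V + fR·V_g = 0
With fR = 1.16×10⁻⁴ × 1611×10³ m = 188 m/s:
V = [fR − √((fR)² − 4 fR V_g)]/2 = [188 − √(188² − 4×188×18.1)]/2 = 20.3 m/s
Supergeostrophic (V > V_g = 18.1 m/s), as expected around a high.
Converting: 20.3 m/s × 1.944 = 39.5 knots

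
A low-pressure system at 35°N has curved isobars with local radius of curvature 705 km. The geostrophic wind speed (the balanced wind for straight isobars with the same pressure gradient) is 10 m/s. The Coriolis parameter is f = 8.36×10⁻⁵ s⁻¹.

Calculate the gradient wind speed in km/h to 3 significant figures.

31.4 km/h

Around a low, centrifugal force acts outward with Coriolis, so pressure-gradient force balances both:
(1/ρ)|∂P/∂n| = fV + V²/R  →  V² + fR·V − fR·V_g = 0
With fR = 8.36×10⁻⁵ × 705×10³ m = 58.9 m/s:
V = [−fR + √((fR)² + 4 fR V_g)]/2 = [−58.9 + √(58.9² + 4×58.9×10)]/2 = 8.71 m/s
Subgeostrophic (V < V_g = 10 m/s), as expected around a low.
Converting: 8.71 m/s × 3.6 = 31.4 km/h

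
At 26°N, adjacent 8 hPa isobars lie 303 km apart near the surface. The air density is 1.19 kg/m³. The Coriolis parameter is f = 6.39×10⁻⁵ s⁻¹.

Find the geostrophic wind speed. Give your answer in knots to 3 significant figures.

67.5 knots

Pressure gradient: |∂P/∂n| = 800 Pa / 303000 m = 2.64×10⁻³ Pa/m
Geostrophic balance (pressure-gradient force = Coriolis force):
V_g = (1/(fρ)) |∂P/∂n| = 2.64×10⁻³ / (6.39×10⁻⁵ × 1.19) = 34.7 m/s
Converting: 34.7 m/s × 1.944 = 67.5 knots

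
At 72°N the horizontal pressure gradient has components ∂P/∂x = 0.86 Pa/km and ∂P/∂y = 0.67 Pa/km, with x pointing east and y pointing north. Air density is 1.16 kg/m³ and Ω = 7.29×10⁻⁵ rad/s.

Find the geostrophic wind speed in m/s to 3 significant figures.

6.78 m/s

Coriolis parameter at 72°N:
f = 2Ω sin φ = 2 × 7.29×10⁻⁵ × sin 72° = 1.39×10⁻⁴ s⁻¹
Component geostrophic relations (x east, y north):
u_g = −(1/(fρ)) ∂P/∂y,  v_g = (1/(fρ)) ∂P/∂x
u_g = −(0.67×10⁻³)/(1.39×10⁻⁴ × 1.16) = −4.17 m/s;  v_g = (0.86×10⁻³)/(1.39×10⁻⁴ × 1.16) = 5.35 m/s
|V_g| = √(u_g² + v_g²) = 6.78 m/s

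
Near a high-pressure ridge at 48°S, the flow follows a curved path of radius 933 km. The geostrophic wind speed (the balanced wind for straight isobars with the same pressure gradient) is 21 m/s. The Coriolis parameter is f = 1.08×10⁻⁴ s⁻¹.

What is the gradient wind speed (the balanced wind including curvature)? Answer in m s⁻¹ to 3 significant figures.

29.8 m s⁻¹

Around a high, pressure-gradient force acts outward with centrifugal, so Coriolis balances both:
fV = (1/ρ)|∂P/∂n| + V²/R  →  V² − fR·V + fR·V_g = 0
With fR = 1.08×10⁻⁴ × 933×10³ m = 101 m/s:
V = [fR − √((fR)² − 4 fR V_g)]/2 = [101 − √(101² − 4×101×21)]/2 = 29.8 m/s
Supergeostrophic (V > V_g = 21 m/s), as expected around a high.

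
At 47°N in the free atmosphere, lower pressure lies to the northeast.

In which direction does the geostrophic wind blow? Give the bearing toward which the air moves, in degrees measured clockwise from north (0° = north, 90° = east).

135°

The pressure-gradient force points toward the northeast (bearing 045°).
Geostrophic balance: in the Northern Hemisphere the Coriolis force deflects motion to the right, so the geostrophic wind blows 90° to the right of the pressure-gradient force (low pressure on the left).
Rotating 045° by 90° clockwise gives 135° — the wind blows toward the southeast.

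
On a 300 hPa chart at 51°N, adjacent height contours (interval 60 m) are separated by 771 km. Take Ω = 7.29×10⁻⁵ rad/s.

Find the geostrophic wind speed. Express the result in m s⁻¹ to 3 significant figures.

Coriolis parameter at 51°N:
f = 2Ω sin φ = 2 × 7.29×10⁻⁵ × sin 51° = 1.13×10⁻⁴ s⁻¹
Height gradient: |∂Z/∂n| = 60 m / 771000 m = 7.78×10⁻⁵
On a pressure surface, geostrophic balance gives V_g = (g/f)|∂Z/∂n|:
V_g = 9.81 × 7.78×10⁻⁵ / 1.13×10⁻⁴ = 6.74 m/s

6.74 m s⁻¹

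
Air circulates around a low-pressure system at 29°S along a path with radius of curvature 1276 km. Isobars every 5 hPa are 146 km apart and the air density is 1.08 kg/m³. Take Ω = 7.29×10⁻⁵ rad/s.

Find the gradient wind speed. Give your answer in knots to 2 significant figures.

Coriolis parameter at 29°S:
f = 2Ω sin φ = 2 × 7.29×10⁻⁵ × sin 29° = 7.07×10⁻⁵ s⁻¹
Pressure gradient: |∂P/∂n| = 500 Pa / 146000 m = 3.42×10⁻³ Pa/m
Geostrophic speed: V_g = |∂P/∂n|/(fρ) = 3.42×10⁻³/(7.07×10⁻⁵ × 1.08) = 44.9 m/s
Around a low, centrifugal force acts outward with Coriolis, so pressure-gradient force balances both:
(1/ρ)|∂P/∂n| = fV + V²/R  →  V² + fR·V − fR·V_g = 0
With fR = 7.07×10⁻⁵ × 1276×10³ m = 90.2 m/s:
V = [−fR + √((fR)² + 4 fR V_g)]/2 = [−90.2 + √(90.2² + 4×90.2×44.9)]/2 = 32.9 m/s
Subgeostrophic (V < V_g = 44.9 m/s), as expected around a low.
Converting: 32.9 m/s × 1.944 = 64 knots

64 knots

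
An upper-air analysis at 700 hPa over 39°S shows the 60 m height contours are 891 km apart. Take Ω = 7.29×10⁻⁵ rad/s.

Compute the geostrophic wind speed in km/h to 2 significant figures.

26 km/h

Coriolis parameter at 39°S:
f = 2Ω sin φ = 2 × 7.29×10⁻⁵ × sin 39° = 9.18×10⁻⁵ s⁻¹
Height gradient: |∂Z/∂n| = 60 m / 891000 m = 6.73×10⁻⁵
On a pressure surface, geostrophic balance gives V_g = (g/f)|∂Z/∂n|:
V_g = 9.81 × 6.73×10⁻⁵ / 9.18×10⁻⁵ = 7.20 m/s
Converting: 7.20 m/s × 3.6 = 26 km/h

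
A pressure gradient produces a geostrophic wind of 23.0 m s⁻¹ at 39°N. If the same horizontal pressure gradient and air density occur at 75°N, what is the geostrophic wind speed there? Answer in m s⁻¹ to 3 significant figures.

15.0 m s⁻¹

With the same pressure gradient and density, V_g ∝ 1/f ∝ 1/sin φ.
V₂ = V₁ · sin φ₁ / sin φ₂ = 23.0 × sin 39° / sin 75°
V₂ = 23.0 × 0.6293/0.9659 = 15.0 m s⁻¹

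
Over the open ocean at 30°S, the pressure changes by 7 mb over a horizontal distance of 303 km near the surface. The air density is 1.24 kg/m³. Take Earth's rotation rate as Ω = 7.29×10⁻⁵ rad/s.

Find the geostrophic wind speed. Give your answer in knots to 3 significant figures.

Coriolis parameter at 30°S:
f = 2Ω sin φ = 2 × 7.29×10⁻⁵ × sin 30° = 7.29×10⁻⁵ s⁻¹
Pressure gradient: |∂P/∂n| = 700 Pa / 303000 m = 2.31×10⁻³ Pa/m
Geostrophic balance (pressure-gradient force = Coriolis force):
V_g = (1/(fρ)) |∂P/∂n| = 2.31×10⁻³ / (7.29×10⁻⁵ × 1.24) = 25.6 m/s
Converting: 25.6 m/s × 1.944 = 49.7 knots

49.7 knots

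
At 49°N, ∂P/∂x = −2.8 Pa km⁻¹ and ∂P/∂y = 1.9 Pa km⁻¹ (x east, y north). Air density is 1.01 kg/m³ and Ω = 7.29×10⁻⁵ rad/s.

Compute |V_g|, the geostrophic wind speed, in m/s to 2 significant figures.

30 m/s

Coriolis parameter at 49°N:
f = 2Ω sin φ = 2 × 7.29×10⁻⁵ × sin 49° = 1.10×10⁻⁴ s⁻¹
Component geostrophic relations (x east, y north):
u_g = −(1/(fρ)) ∂P/∂y,  v_g = (1/(fρ)) ∂P/∂x
u_g = −(1.9×10⁻³)/(1.10×10⁻⁴ × 1.01) = −17.1 m/s;  v_g = (−2.8×10⁻³)/(1.10×10⁻⁴ × 1.01) = −25.2 m/s
|V_g| = √(u_g² + v_g²) = 30.4 m/s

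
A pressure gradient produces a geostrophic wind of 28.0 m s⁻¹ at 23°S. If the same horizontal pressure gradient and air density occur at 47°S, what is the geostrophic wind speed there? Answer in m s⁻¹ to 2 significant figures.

With the same pressure gradient and density, V_g ∝ 1/f ∝ 1/sin φ.
V₂ = V₁ · sin φ₁ / sin φ₂ = 28.0 × sin 23° / sin 47°
V₂ = 28.0 × 0.3907/0.7314 = 15 m s⁻¹

15 m s⁻¹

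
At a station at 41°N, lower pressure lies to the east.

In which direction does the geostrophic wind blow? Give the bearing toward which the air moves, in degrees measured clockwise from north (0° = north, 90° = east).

180°

The pressure-gradient force points toward the east (bearing 090°).
Geostrophic balance: in the Northern Hemisphere the Coriolis force deflects motion to the right, so the geostrophic wind blows 90° to the right of the pressure-gradient force (low pressure on the left).
Rotating 090° by 90° clockwise gives 180° — the wind blows toward the south.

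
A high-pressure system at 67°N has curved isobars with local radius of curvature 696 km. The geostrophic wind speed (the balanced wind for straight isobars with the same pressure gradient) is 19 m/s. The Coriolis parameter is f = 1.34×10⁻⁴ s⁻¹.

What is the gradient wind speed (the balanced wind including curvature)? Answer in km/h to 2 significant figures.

96 km/h

Around a high, pressure-gradient force acts outward with centrifugal, so Coriolis balances both:
fV = (1/ρ)|∂P/∂n| + V²/R  →  V² − fR·V + fR·V_g = 0
With fR = 1.34×10⁻⁴ × 696×10³ m = 93.3 m/s:
V = [fR − √((fR)² − 4 fR V_g)]/2 = [93.3 − √(93.3² − 4×93.3×19)]/2 = 26.6 m/s
Supergeostrophic (V > V_g = 19 m/s), as expected around a high.
Converting: 26.6 m/s × 3.6 = 96 km/h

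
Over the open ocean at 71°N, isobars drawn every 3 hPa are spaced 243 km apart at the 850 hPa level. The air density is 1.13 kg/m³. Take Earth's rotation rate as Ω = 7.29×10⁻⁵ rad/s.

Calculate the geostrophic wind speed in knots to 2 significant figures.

15 knots

Coriolis parameter at 71°N:
f = 2Ω sin φ = 2 × 7.29×10⁻⁵ × sin 71° = 1.38×10⁻⁴ s⁻¹
Pressure gradient: |∂P/∂n| = 300 Pa / 243000 m = 1.23×10⁻³ Pa/m
Geostrophic balance (pressure-gradient force = Coriolis force):
V_g = (1/(fρ)) |∂P/∂n| = 1.23×10⁻³ / (1.38×10⁻⁴ × 1.13) = 7.93 m/s
Converting: 7.93 m/s × 1.944 = 15 knots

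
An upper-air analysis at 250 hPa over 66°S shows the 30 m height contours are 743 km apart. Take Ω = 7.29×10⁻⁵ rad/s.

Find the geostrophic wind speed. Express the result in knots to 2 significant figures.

Coriolis parameter at 66°S:
f = 2Ω sin φ = 2 × 7.29×10⁻⁵ × sin 66° = 1.33×10⁻⁴ s⁻¹
Height gradient: |∂Z/∂n| = 30 m / 743000 m = 4.04×10⁻⁵
On a pressure surface, geostrophic balance gives V_g = (g/f)|∂Z/∂n|:
V_g = 9.81 × 4.04×10⁻⁵ / 1.33×10⁻⁴ = 2.97 m/s
Converting: 2.97 m/s × 1.944 = 5.8 knots

5.8 knots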